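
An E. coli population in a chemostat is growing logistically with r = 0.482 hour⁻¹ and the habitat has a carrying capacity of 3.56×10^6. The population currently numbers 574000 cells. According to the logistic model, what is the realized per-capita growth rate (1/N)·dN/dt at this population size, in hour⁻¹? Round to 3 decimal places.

(1/N)·dN/dt = r(1 − N/K) = 0.482 × (1 − 574000/3.56×10^6).
= 0.482 × 0.83876 = 0.40428.

0.404 per hour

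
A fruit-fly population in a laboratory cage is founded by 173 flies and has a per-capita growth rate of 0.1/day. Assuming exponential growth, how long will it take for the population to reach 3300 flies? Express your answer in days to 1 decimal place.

Set N₀·e^(rt) = 3300: e^(0.1·t) = 3300/173 = 19.075.
0.1·t = ln(19.075) = 2.9484, so t = 2.9484/0.1 = 29.484.

29.5 days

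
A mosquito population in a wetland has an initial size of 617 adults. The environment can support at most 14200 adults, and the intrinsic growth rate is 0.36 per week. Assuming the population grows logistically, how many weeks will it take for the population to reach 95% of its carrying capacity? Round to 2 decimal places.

A = (K − N₀)/N₀ = (14200 − 617)/617 = 22.015.
Solve 14200/(1 + 22.015·e^(−0.36t)) = 13490: 1 + 22.015·e^(−0.36t) = 1.0526, so e^(−0.36t) = 0.00239076.
−0.36·t = ln(0.00239076) = -6.0361, so t = 6.0361/0.36 = 16.767.

16.77 weeks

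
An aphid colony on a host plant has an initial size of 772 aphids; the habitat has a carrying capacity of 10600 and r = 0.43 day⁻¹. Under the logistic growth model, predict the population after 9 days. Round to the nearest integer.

8376 aphids

A = (K − N₀)/N₀ = (10600 − 772)/772 = 12.731.
N(t) = K/(1 + A·e^(−rt)) = 10600/(1 + 12.731×e^(−0.43×9)).
e^(−3.87) = 0.020858; denominator = 1 + 12.731×0.020858 = 1.2655.
N = 10600/1.2655 = 8375.88.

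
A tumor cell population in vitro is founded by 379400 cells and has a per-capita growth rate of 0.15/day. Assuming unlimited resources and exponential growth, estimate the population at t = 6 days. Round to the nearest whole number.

N(t) = N₀·e^(rt) = 379400 × e^(0.15×6) = 379400 × e^0.9.
e^0.9 ≈ 2.4596, so N ≈ 379400 × 2.4596 = 933173.

933173 cells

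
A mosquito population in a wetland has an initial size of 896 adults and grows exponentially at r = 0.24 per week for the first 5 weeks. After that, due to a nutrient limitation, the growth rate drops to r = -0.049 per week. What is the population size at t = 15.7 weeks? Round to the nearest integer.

Phase 1: N(5) = 896·e^(0.24×5) = 896·e^1.2 = 2974.82.
Phase 2 runs for 15.7 − 5 = 10.7 weeks at r = -0.049.
N(15.7) = 2974.82·e^(-0.049×10.7) = 2974.82·e^-0.5243 = 1761.01.

1761 adults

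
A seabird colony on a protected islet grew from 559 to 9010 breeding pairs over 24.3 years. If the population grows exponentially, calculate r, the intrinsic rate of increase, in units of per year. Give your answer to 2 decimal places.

0.11 per year

From N(t) = N₀·e^(rt): e^(r·24.3) = 9010/559 = 16.118.
r·24.3 = ln(16.118) = 2.7799, so r = 2.7799/24.3 = 0.1144.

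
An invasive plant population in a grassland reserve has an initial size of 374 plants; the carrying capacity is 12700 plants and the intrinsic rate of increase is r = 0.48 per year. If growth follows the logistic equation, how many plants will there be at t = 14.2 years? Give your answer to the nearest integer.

A = (K − N₀)/N₀ = (12700 − 374)/374 = 32.957.
N(t) = K/(1 + A·e^(−rt)) = 12700/(1 + 32.957×e^(−0.48×14.2)).
e^(−6.816) = 0.0010961; denominator = 1 + 32.957×0.0010961 = 1.0361.
N = 12700/1.0361 = 12257.2.

12257 plants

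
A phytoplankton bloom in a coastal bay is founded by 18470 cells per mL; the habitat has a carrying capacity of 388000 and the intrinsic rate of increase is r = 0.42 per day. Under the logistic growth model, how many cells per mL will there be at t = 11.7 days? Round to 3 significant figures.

338000 cells per mL

A = (K − N₀)/N₀ = (388000 − 18470)/18470 = 20.007.
N(t) = K/(1 + A·e^(−rt)) = 388000/(1 + 20.007×e^(−0.42×11.7)).
e^(−4.914) = 0.0073431; denominator = 1 + 20.007×0.0073431 = 1.1469.
N = 388000/1.1469 = 338299.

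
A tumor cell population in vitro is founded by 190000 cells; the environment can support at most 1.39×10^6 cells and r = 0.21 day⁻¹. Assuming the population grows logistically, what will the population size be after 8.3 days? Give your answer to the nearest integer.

660261 cells

A = (K − N₀)/N₀ = (1.39×10^6 − 190000)/190000 = 6.3158.
N(t) = K/(1 + A·e^(−rt)) = 1.39×10^6/(1 + 6.3158×e^(−0.21×8.3)).
e^(−1.743) = 0.17499; denominator = 1 + 6.3158×0.17499 = 2.1052.
N = 1.39×10^6/2.1052 = 660261.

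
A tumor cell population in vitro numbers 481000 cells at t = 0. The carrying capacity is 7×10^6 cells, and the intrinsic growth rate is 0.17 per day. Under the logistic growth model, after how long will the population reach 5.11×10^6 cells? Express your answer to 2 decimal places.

21.18 days

A = (K − N₀)/N₀ = (7×10^6 − 481000)/481000 = 13.553.
Solve 7×10^6/(1 + 13.553·e^(−0.17t)) = 5.11×10^6: 1 + 13.553·e^(−0.17t) = 1.3699, so e^(−0.17t) = 0.0272901.
−0.17·t = ln(0.0272901) = -3.6012, so t = 3.6012/0.17 = 21.184.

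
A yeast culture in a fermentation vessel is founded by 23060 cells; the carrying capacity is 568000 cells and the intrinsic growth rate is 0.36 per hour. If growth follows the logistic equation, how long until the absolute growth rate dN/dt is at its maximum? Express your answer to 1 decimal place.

Logistic growth is fastest at N = K/2 = 284000.
A = (K − N₀)/N₀ = 23.631. Set K/(1 + A·e^(−rt)) = K/2 → A·e^(−rt) = 1.
e^(−0.36t) = 1/23.631 = 0.0423166, so t = ln(23.631)/0.36 = 3.1626/0.36 = 8.7849.

8.8 hours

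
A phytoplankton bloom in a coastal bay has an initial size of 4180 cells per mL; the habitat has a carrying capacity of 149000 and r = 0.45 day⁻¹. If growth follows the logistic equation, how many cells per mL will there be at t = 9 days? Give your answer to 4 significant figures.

92920 cells per mL

A = (K − N₀)/N₀ = (149000 − 4180)/4180 = 34.646.
N(t) = K/(1 + A·e^(−rt)) = 149000/(1 + 34.646×e^(−0.45×9)).
e^(−4.05) = 0.017422; denominator = 1 + 34.646×0.017422 = 1.6036.
N = 149000/1.6036 = 92915.1.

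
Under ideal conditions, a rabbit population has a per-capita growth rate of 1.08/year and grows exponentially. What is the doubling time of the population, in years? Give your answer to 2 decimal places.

0.64 years

Doubling time t_d = ln(2)/r = 0.6931/1.08 = 0.6418.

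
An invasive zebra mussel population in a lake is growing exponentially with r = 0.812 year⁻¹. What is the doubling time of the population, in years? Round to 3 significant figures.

Doubling time t_d = ln(2)/r = 0.6931/0.812 = 0.85363.

0.854 years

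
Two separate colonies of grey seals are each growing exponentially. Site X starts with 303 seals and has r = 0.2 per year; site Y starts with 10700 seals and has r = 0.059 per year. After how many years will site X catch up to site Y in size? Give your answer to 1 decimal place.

Set 303·e^(0.2t) = 10700·e^(0.059t).
e^((0.2 − 0.059)t) = 10700/303 → e^(0.141·t) = 35.314.
0.141·t = ln(35.314) = 3.5643, so t = 3.5643/0.141 = 25.278.

25.3 years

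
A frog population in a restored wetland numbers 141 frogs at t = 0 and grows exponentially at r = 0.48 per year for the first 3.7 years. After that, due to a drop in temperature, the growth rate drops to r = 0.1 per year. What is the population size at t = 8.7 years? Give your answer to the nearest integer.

Phase 1: N(3.7) = 141·e^(0.48×3.7) = 141·e^1.776 = 832.772.
Phase 2 runs for 8.7 − 3.7 = 5 years at r = 0.1.
N(8.7) = 832.772·e^(0.1×5) = 832.772·e^0.5 = 1373.01.

1373 frogs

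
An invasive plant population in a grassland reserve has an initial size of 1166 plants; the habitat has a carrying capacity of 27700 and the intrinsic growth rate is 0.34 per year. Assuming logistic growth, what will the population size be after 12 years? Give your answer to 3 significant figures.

20000 plants

A = (K − N₀)/N₀ = (27700 − 1166)/1166 = 22.756.
N(t) = K/(1 + A·e^(−rt)) = 27700/(1 + 22.756×e^(−0.34×12)).
e^(−4.08) = 0.016907; denominator = 1 + 22.756×0.016907 = 1.3848.
N = 27700/1.3848 = 20003.6.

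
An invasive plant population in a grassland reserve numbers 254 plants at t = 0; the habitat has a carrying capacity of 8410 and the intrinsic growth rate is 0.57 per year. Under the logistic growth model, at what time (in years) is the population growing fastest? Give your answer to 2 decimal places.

6.09 years

Logistic growth is fastest at N = K/2 = 4205.
A = (K − N₀)/N₀ = 32.11. Set K/(1 + A·e^(−rt)) = K/2 → A·e^(−rt) = 1.
e^(−0.57t) = 1/32.11 = 0.0311427, so t = ln(32.11)/0.57 = 3.4692/0.57 = 6.0863.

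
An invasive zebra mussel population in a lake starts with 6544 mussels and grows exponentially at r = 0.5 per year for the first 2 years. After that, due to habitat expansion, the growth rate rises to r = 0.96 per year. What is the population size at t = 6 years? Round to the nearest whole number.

827615 mussels

Phase 1: N(2) = 6544·e^(0.5×2) = 6544·e^1 = 17788.4.
Phase 2 runs for 6 − 2 = 4 years at r = 0.96.
N(6) = 17788.4·e^(0.96×4) = 17788.4·e^3.84 = 827615.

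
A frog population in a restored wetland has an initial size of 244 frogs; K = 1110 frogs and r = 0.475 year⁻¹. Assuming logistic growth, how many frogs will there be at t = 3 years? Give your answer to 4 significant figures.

598.8 frogs

A = (K − N₀)/N₀ = (1110 − 244)/244 = 3.5492.
N(t) = K/(1 + A·e^(−rt)) = 1110/(1 + 3.5492×e^(−0.475×3)).
e^(−1.425) = 0.24051; denominator = 1 + 3.5492×0.24051 = 1.8536.
N = 1110/1.8536 = 598.832.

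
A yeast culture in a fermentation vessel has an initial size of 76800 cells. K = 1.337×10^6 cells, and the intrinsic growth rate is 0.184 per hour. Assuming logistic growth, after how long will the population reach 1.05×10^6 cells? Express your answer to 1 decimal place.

22.3 hours

A = (K − N₀)/N₀ = (1.337×10^6 − 76800)/76800 = 16.409.
Solve 1.337×10^6/(1 + 16.409·e^(−0.184t)) = 1.05×10^6: 1 + 16.409·e^(−0.184t) = 1.2733, so e^(−0.184t) = 0.0166577.
−0.184·t = ln(0.0166577) = -4.0949, so t = 4.0949/0.184 = 22.255.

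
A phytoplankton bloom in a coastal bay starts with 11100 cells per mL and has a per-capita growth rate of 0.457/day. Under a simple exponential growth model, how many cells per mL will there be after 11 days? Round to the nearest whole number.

N(t) = N₀·e^(rt) = 11100 × e^(0.457×11) = 11100 × e^5.027.
e^5.027 ≈ 152.47, so N ≈ 11100 × 152.47 = 1.692471×10^6.

1692471 cells per mL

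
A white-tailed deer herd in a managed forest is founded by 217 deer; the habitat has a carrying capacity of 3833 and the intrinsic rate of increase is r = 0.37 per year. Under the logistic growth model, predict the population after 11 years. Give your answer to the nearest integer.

2984 deer

A = (K − N₀)/N₀ = (3833 − 217)/217 = 16.664.
N(t) = K/(1 + A·e^(−rt)) = 3833/(1 + 16.664×e^(−0.37×11)).
e^(−4.07) = 0.017077; denominator = 1 + 16.664×0.017077 = 1.2846.
N = 3833/1.2846 = 2983.88.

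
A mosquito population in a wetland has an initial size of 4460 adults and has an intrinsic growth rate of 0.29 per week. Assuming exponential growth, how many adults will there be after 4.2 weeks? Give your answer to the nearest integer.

N(t) = N₀·e^(rt) = 4460 × e^(0.29×4.2) = 4460 × e^1.218.
e^1.218 ≈ 3.3804, so N ≈ 4460 × 3.3804 = 15076.7.

15077 adults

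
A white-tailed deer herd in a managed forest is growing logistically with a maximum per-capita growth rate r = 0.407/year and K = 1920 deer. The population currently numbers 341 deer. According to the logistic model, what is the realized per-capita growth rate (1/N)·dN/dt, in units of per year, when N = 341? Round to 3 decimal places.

0.335 per year

(1/N)·dN/dt = r(1 − N/K) = 0.407 × (1 − 341/1920).
= 0.407 × 0.8224 = 0.33472.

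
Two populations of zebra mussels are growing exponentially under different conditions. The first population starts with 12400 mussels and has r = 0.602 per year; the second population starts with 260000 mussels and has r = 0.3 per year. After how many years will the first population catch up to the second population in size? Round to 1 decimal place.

10.1 years

Set 12400·e^(0.602t) = 260000·e^(0.3t).
e^((0.602 − 0.3)t) = 260000/12400 → e^(0.302·t) = 20.968.
0.302·t = ln(20.968) = 3.043, so t = 3.043/0.302 = 10.076.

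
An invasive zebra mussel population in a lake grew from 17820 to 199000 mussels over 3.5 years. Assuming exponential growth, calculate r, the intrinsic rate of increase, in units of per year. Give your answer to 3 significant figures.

From N(t) = N₀·e^(rt): e^(r·3.5) = 199000/17820 = 11.167.
r·3.5 = ln(11.167) = 2.413, so r = 2.413/3.5 = 0.68942.

0.689 per year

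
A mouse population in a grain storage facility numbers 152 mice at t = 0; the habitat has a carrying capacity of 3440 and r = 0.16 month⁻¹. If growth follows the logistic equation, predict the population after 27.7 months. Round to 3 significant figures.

A = (K − N₀)/N₀ = (3440 − 152)/152 = 21.632.
N(t) = K/(1 + A·e^(−rt)) = 3440/(1 + 21.632×e^(−0.16×27.7)).
e^(−4.432) = 0.011891; denominator = 1 + 21.632×0.011891 = 1.2572.
N = 3440/1.2572 = 2736.21.

2740 mice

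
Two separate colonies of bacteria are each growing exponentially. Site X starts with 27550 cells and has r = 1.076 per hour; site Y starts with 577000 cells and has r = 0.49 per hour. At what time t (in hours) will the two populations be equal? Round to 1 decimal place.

Set 27550·e^(1.076t) = 577000·e^(0.49t).
e^((1.076 − 0.49)t) = 577000/27550 → e^(0.586·t) = 20.944.
0.586·t = ln(20.944) = 3.0418, so t = 3.0418/0.586 = 5.1909.

5.2 hours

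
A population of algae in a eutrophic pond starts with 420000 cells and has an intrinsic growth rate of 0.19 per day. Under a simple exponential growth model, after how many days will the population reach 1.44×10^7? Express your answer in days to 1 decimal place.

18.6 days

Set N₀·e^(rt) = 1.44×10^7: e^(0.19·t) = 1.44×10^7/420000 = 34.286.
0.19·t = ln(34.286) = 3.5347, so t = 3.5347/0.19 = 18.604.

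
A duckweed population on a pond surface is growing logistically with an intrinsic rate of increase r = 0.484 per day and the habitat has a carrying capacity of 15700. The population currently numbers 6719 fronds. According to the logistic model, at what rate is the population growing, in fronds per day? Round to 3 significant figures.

dN/dt = rN(1 − N/K) = 0.484 × 6719 × (1 − 6719/15700).
1 − 6719/15700 = 0.57204; dN/dt = 0.484 × 6719 × 0.57204 = 1860.3.

1860 fronds per day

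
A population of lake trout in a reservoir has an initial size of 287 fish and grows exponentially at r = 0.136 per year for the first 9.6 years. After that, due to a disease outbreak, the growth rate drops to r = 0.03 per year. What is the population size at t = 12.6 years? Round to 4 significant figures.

Phase 1: N(9.6) = 287·e^(0.136×9.6) = 287·e^1.306 = 1059.
Phase 2 runs for 12.6 − 9.6 = 3 years at r = 0.03.
N(12.6) = 1059·e^(0.03×3) = 1059·e^0.09 = 1158.73.

1159 fish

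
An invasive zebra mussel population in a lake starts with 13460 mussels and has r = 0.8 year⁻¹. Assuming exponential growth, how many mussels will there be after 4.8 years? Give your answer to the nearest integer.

N(t) = N₀·e^(rt) = 13460 × e^(0.8×4.8) = 13460 × e^3.84.
e^3.84 ≈ 46.525, so N ≈ 13460 × 46.525 = 626233.

626233 mussels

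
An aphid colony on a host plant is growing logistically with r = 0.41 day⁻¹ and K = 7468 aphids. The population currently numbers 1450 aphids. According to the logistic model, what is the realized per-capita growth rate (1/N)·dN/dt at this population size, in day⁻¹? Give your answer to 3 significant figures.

0.330 per day

(1/N)·dN/dt = r(1 − N/K) = 0.41 × (1 − 1450/7468).
= 0.41 × 0.80584 = 0.33039.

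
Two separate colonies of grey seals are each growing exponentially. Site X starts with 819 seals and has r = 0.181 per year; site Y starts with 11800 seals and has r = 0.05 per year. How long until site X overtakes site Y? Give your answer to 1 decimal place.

Set 819·e^(0.181t) = 11800·e^(0.05t).
e^((0.181 − 0.05)t) = 11800/819 → e^(0.131·t) = 14.408.
0.131·t = ln(14.408) = 2.6678, so t = 2.6678/0.131 = 20.365.

20.4 years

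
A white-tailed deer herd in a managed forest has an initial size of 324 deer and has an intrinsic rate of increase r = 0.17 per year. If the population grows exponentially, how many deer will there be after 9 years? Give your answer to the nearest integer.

N(t) = N₀·e^(rt) = 324 × e^(0.17×9) = 324 × e^1.53.
e^1.53 ≈ 4.6182, so N ≈ 324 × 4.6182 = 1496.29.

1496 deer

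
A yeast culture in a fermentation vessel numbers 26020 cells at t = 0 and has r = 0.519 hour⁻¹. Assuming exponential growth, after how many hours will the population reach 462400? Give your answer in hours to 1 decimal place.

Set N₀·e^(rt) = 462400: e^(0.519·t) = 462400/26020 = 17.771.
0.519·t = ln(17.771) = 2.8776, so t = 2.8776/0.519 = 5.5444.

5.5 hours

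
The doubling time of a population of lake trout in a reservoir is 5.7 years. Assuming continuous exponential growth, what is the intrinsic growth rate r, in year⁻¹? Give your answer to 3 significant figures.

r = ln(2)/t_d = 0.6931/5.7 = 0.1216.

0.122 per year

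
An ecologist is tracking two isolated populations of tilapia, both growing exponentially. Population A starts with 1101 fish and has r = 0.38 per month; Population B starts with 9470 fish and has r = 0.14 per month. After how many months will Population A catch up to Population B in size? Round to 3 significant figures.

8.97 months

Set 1101·e^(0.38t) = 9470·e^(0.14t).
e^((0.38 − 0.14)t) = 9470/1101 → e^(0.24·t) = 8.6013.
0.24·t = ln(8.6013) = 2.1519, so t = 2.1519/0.24 = 8.9663.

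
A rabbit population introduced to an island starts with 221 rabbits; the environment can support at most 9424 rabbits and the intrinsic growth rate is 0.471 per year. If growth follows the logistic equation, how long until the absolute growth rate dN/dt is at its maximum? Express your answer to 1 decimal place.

Logistic growth is fastest at N = K/2 = 4712.
A = (K − N₀)/N₀ = 41.643. Set K/(1 + A·e^(−rt)) = K/2 → A·e^(−rt) = 1.
e^(−0.471t) = 1/41.643 = 0.0240139, so t = ln(41.643)/0.471 = 3.7291/0.471 = 7.9175.

7.9 years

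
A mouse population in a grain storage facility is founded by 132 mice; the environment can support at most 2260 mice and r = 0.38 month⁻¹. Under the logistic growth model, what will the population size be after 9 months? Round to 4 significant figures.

1480 mice

A = (K − N₀)/N₀ = (2260 − 132)/132 = 16.121.
N(t) = K/(1 + A·e^(−rt)) = 2260/(1 + 16.121×e^(−0.38×9)).
e^(−3.42) = 0.032712; denominator = 1 + 16.121×0.032712 = 1.5274.
N = 2260/1.5274 = 1479.67.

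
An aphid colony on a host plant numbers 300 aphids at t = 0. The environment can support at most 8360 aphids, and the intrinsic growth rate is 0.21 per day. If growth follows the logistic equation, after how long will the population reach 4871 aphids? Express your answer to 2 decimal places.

A = (K − N₀)/N₀ = (8360 − 300)/300 = 26.867.
Solve 8360/(1 + 26.867·e^(−0.21t)) = 4871: 1 + 26.867·e^(−0.21t) = 1.7163, so e^(−0.21t) = 0.0266605.
−0.21·t = ln(0.0266605) = -3.6246, so t = 3.6246/0.21 = 17.26.

17.26 days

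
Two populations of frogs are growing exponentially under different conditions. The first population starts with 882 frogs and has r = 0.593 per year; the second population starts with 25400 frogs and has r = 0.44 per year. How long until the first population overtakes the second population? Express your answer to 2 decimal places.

Set 882·e^(0.593t) = 25400·e^(0.44t).
e^((0.593 − 0.44)t) = 25400/882 → e^(0.153·t) = 28.798.
0.153·t = ln(28.798) = 3.3603, so t = 3.3603/0.153 = 21.963.

21.96 years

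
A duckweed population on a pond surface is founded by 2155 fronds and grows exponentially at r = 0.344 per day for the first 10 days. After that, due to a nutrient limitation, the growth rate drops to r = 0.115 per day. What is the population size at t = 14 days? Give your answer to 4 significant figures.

Phase 1: N(10) = 2155·e^(0.344×10) = 2155·e^3.44 = 67207.9.
Phase 2 runs for 14 − 10 = 4 days at r = 0.115.
N(14) = 67207.9·e^(0.115×4) = 67207.9·e^0.46 = 106462.

106500 fronds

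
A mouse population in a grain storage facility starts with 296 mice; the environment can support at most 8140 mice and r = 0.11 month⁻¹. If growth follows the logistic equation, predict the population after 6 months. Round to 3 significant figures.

A = (K − N₀)/N₀ = (8140 − 296)/296 = 26.5.
N(t) = K/(1 + A·e^(−rt)) = 8140/(1 + 26.5×e^(−0.11×6)).
e^(−0.66) = 0.51685; denominator = 1 + 26.5×0.51685 = 14.697.
N = 8140/14.697 = 553.871.

554 mice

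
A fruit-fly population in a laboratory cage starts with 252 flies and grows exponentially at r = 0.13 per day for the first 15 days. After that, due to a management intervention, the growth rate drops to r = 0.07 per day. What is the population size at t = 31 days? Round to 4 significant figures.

5429 flies

Phase 1: N(15) = 252·e^(0.13×15) = 252·e^1.95 = 1771.23.
Phase 2 runs for 31 − 15 = 16 days at r = 0.07.
N(31) = 1771.23·e^(0.07×16) = 1771.23·e^1.12 = 5428.56.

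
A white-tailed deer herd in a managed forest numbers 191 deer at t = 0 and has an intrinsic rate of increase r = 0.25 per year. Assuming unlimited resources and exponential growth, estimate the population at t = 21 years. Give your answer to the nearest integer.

N(t) = N₀·e^(rt) = 191 × e^(0.25×21) = 191 × e^5.25.
e^5.25 ≈ 190.57, so N ≈ 191 × 190.57 = 36398.2.

36398 deer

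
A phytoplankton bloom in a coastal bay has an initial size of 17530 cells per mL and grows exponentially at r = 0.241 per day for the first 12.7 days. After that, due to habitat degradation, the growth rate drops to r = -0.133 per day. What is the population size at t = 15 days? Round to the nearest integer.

Phase 1: N(12.7) = 17530·e^(0.241×12.7) = 17530·e^3.061 = 374134.
Phase 2 runs for 15 − 12.7 = 2.3 days at r = -0.133.
N(15) = 374134·e^(-0.133×2.3) = 374134·e^-0.3059 = 275535.

275535 cells per mL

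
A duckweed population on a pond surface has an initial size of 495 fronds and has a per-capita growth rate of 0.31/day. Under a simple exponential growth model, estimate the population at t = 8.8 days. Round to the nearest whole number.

7575 fronds

N(t) = N₀·e^(rt) = 495 × e^(0.31×8.8) = 495 × e^2.728.
e^2.728 ≈ 15.302, so N ≈ 495 × 15.302 = 7574.61.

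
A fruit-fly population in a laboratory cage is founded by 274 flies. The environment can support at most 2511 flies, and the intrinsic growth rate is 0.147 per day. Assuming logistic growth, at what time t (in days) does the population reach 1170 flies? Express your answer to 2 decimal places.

A = (K − N₀)/N₀ = (2511 − 274)/274 = 8.1642.
Solve 2511/(1 + 8.1642·e^(−0.147t)) = 1170: 1 + 8.1642·e^(−0.147t) = 2.1462, so e^(−0.147t) = 0.140387.
−0.147·t = ln(0.140387) = -1.9634, so t = 1.9634/0.147 = 13.356.

13.36 days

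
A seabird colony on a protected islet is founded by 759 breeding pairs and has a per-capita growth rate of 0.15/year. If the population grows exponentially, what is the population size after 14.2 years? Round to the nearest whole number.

N(t) = N₀·e^(rt) = 759 × e^(0.15×14.2) = 759 × e^2.13.
e^2.13 ≈ 8.4149, so N ≈ 759 × 8.4149 = 6386.88.

6387 breeding pairs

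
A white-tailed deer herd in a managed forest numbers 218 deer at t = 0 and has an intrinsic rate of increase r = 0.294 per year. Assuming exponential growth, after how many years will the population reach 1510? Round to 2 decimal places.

6.58 years

Set N₀·e^(rt) = 1510: e^(0.294·t) = 1510/218 = 6.9266.
0.294·t = ln(6.9266) = 1.9354, so t = 1.9354/0.294 = 6.5829.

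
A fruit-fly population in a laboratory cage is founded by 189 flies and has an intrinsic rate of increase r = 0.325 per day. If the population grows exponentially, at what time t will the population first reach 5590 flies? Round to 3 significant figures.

Set N₀·e^(rt) = 5590: e^(0.325·t) = 5590/189 = 29.577.
0.325·t = ln(29.577) = 3.387, so t = 3.387/0.325 = 10.422.

10.4 days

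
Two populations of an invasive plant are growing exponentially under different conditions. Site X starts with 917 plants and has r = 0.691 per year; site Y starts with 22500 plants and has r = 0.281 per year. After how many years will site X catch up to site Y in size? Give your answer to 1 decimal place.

Set 917·e^(0.691t) = 22500·e^(0.281t).
e^((0.691 − 0.281)t) = 22500/917 → e^(0.41·t) = 24.537.
0.41·t = ln(24.537) = 3.2002, so t = 3.2002/0.41 = 7.8053.

7.8 years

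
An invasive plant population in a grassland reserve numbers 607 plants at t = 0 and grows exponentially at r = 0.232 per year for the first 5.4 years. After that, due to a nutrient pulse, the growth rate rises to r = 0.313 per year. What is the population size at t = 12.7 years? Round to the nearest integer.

20873 plants

Phase 1: N(5.4) = 607·e^(0.232×5.4) = 607·e^1.253 = 2124.58.
Phase 2 runs for 12.7 − 5.4 = 7.3 years at r = 0.313.
N(12.7) = 2124.58·e^(0.313×7.3) = 2124.58·e^2.285 = 20873.4.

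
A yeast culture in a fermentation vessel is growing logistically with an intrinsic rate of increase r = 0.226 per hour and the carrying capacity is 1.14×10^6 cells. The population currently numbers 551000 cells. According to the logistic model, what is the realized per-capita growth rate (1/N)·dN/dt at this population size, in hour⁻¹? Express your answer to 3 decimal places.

(1/N)·dN/dt = r(1 − N/K) = 0.226 × (1 − 551000/1.14×10^6).
= 0.226 × 0.51667 = 0.11677.

0.117 per hour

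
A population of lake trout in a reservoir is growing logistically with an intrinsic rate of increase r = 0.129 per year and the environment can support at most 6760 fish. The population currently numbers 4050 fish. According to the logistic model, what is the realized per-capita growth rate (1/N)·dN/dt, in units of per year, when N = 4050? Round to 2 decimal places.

(1/N)·dN/dt = r(1 − N/K) = 0.129 × (1 − 4050/6760).
= 0.129 × 0.40089 = 0.051714.

0.05 per year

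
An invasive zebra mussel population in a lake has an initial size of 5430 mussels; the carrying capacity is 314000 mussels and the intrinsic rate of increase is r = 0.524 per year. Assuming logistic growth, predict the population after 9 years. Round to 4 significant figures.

A = (K − N₀)/N₀ = (314000 − 5430)/5430 = 56.827.
N(t) = K/(1 + A·e^(−rt)) = 314000/(1 + 56.827×e^(−0.524×9)).
e^(−4.716) = 0.0089509; denominator = 1 + 56.827×0.0089509 = 1.5087.
N = 314000/1.5087 = 208133.

208100 mussels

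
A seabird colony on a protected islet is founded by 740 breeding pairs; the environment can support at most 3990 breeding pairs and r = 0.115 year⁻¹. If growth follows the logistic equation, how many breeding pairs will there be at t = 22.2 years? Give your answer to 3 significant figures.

A = (K − N₀)/N₀ = (3990 − 740)/740 = 4.3919.
N(t) = K/(1 + A·e^(−rt)) = 3990/(1 + 4.3919×e^(−0.115×22.2)).
e^(−2.553) = 0.077848; denominator = 1 + 4.3919×0.077848 = 1.3419.
N = 3990/1.3419 = 2973.4.

2970 breeding pairs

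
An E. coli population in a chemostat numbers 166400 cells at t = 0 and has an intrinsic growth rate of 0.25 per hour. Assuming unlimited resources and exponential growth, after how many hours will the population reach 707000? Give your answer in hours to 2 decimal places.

Set N₀·e^(rt) = 707000: e^(0.25·t) = 707000/166400 = 4.2488.
0.25·t = ln(4.2488) = 1.4466, so t = 1.4466/0.25 = 5.7865.

5.79 hours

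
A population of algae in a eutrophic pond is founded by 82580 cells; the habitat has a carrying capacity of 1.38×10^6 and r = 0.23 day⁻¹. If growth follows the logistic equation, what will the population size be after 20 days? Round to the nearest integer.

1191787 cells

A = (K − N₀)/N₀ = (1.38×10^6 − 82580)/82580 = 15.711.
N(t) = K/(1 + A·e^(−rt)) = 1.38×10^6/(1 + 15.711×e^(−0.23×20)).
e^(−4.6) = 0.010052; denominator = 1 + 15.711×0.010052 = 1.1579.
N = 1.38×10^6/1.1579 = 1.191787×10^6.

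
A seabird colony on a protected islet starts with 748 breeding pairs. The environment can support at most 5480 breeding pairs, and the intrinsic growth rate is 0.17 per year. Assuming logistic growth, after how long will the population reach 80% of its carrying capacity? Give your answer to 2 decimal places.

19.01 years

A = (K − N₀)/N₀ = (5480 − 748)/748 = 6.3262.
Solve 5480/(1 + 6.3262·e^(−0.17t)) = 4384: 1 + 6.3262·e^(−0.17t) = 1.25, so e^(−0.17t) = 0.0395182.
−0.17·t = ln(0.0395182) = -3.231, so t = 3.231/0.17 = 19.006.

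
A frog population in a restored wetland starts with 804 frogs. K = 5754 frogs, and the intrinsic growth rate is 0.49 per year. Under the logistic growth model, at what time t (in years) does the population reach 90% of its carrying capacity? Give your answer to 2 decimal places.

8.19 years

A = (K − N₀)/N₀ = (5754 − 804)/804 = 6.1567.
Solve 5754/(1 + 6.1567·e^(−0.49t)) = 5178.6: 1 + 6.1567·e^(−0.49t) = 1.1111, so e^(−0.49t) = 0.0180471.
−0.49·t = ln(0.0180471) = -4.0148, so t = 4.0148/0.49 = 8.1934.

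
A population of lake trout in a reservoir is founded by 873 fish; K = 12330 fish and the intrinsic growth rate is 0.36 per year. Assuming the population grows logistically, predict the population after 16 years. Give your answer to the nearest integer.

11840 fish

A = (K − N₀)/N₀ = (12330 − 873)/873 = 13.124.
N(t) = K/(1 + A·e^(−rt)) = 12330/(1 + 13.124×e^(−0.36×16)).
e^(−5.76) = 0.0031511; denominator = 1 + 13.124×0.0031511 = 1.0414.
N = 12330/1.0414 = 11840.4.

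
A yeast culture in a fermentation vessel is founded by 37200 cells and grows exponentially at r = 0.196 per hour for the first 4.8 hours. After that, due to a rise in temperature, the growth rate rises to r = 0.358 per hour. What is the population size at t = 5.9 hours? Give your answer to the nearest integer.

Phase 1: N(4.8) = 37200·e^(0.196×4.8) = 37200·e^0.9408 = 95307.5.
Phase 2 runs for 5.9 − 4.8 = 1.1 hours at r = 0.358.
N(5.9) = 95307.5·e^(0.358×1.1) = 95307.5·e^0.3938 = 141303.

141303 cells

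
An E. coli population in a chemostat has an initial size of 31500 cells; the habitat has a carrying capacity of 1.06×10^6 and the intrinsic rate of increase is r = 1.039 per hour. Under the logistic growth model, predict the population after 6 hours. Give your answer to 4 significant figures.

996200 cells

A = (K − N₀)/N₀ = (1.06×10^6 − 31500)/31500 = 32.651.
N(t) = K/(1 + A·e^(−rt)) = 1.06×10^6/(1 + 32.651×e^(−1.039×6)).
e^(−6.234) = 0.0019616; denominator = 1 + 32.651×0.0019616 = 1.064.
N = 1.06×10^6/1.064 = 996196.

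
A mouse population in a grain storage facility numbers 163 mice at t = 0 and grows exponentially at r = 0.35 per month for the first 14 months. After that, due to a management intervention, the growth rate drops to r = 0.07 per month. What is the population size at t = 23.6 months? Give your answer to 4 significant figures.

Phase 1: N(14) = 163·e^(0.35×14) = 163·e^4.9 = 21889.2.
Phase 2 runs for 23.6 − 14 = 9.6 months at r = 0.07.
N(23.6) = 21889.2·e^(0.07×9.6) = 21889.2·e^0.672 = 42862.4.

42860 mice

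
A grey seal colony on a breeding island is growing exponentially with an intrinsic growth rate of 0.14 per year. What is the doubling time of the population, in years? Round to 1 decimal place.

5.0 years

Doubling time t_d = ln(2)/r = 0.6931/0.14 = 4.9511.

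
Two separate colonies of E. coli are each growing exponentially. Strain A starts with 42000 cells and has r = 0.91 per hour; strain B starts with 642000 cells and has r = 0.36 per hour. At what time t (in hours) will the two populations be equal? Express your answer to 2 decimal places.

4.96 hours

Set 42000·e^(0.91t) = 642000·e^(0.36t).
e^((0.91 − 0.36)t) = 642000/42000 → e^(0.55·t) = 15.286.
0.55·t = ln(15.286) = 2.7269, so t = 2.7269/0.55 = 4.958.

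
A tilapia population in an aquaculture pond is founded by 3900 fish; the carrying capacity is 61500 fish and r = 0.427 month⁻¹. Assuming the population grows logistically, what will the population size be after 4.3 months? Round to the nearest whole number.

A = (K − N₀)/N₀ = (61500 − 3900)/3900 = 14.769.
N(t) = K/(1 + A·e^(−rt)) = 61500/(1 + 14.769×e^(−0.427×4.3)).
e^(−1.836) = 0.15944; denominator = 1 + 14.769×0.15944 = 3.3548.
N = 61500/3.3548 = 18332.1.

18332 fish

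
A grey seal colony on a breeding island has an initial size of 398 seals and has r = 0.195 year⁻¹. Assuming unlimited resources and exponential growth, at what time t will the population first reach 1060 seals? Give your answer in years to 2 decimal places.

5.02 years

Set N₀·e^(rt) = 1060: e^(0.195·t) = 1060/398 = 2.6633.
0.195·t = ln(2.6633) = 0.97957, so t = 0.97957/0.195 = 5.0234.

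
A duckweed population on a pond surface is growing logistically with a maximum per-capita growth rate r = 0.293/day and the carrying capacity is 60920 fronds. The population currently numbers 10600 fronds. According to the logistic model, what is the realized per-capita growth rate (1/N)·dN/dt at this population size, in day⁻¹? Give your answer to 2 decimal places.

0.24 per day

(1/N)·dN/dt = r(1 − N/K) = 0.293 × (1 − 10600/60920).
= 0.293 × 0.826 = 0.24202.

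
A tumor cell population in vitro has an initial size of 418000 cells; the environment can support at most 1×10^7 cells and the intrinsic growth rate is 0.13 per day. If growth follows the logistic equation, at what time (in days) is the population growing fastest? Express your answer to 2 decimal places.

24.09 days

Logistic growth is fastest at N = K/2 = 5×10^6.
A = (K − N₀)/N₀ = 22.923. Set K/(1 + A·e^(−rt)) = K/2 → A·e^(−rt) = 1.
e^(−0.13t) = 1/22.923 = 0.0436235, so t = ln(22.923)/0.13 = 3.1322/0.13 = 24.094.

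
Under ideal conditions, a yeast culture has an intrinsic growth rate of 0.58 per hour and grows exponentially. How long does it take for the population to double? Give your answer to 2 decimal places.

1.20 hours

Doubling time t_d = ln(2)/r = 0.6931/0.58 = 1.1951.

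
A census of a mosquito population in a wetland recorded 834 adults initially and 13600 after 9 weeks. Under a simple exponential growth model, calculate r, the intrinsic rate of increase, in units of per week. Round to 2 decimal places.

0.31 per week

From N(t) = N₀·e^(rt): e^(r·9) = 13600/834 = 16.307.
r·9 = ln(16.307) = 2.7916, so r = 2.7916/9 = 0.31018.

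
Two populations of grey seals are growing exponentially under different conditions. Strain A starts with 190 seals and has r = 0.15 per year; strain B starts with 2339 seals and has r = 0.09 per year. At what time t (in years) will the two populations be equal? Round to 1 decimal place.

41.8 years

Set 190·e^(0.15t) = 2339·e^(0.09t).
e^((0.15 − 0.09)t) = 2339/190 → e^(0.06·t) = 12.311.
0.06·t = ln(12.311) = 2.5105, so t = 2.5105/0.06 = 41.841.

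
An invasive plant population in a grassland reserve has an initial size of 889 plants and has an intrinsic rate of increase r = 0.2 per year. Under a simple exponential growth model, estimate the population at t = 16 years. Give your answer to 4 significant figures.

N(t) = N₀·e^(rt) = 889 × e^(0.2×16) = 889 × e^3.2.
e^3.2 ≈ 24.533, so N ≈ 889 × 24.533 = 21809.4.

21810 plants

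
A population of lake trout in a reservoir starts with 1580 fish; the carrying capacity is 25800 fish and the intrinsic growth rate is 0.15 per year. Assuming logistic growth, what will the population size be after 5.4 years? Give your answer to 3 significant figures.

3300 fish

A = (K − N₀)/N₀ = (25800 − 1580)/1580 = 15.329.
N(t) = K/(1 + A·e^(−rt)) = 25800/(1 + 15.329×e^(−0.15×5.4)).
e^(−0.81) = 0.44486; denominator = 1 + 15.329×0.44486 = 7.8193.
N = 25800/7.8193 = 3299.54.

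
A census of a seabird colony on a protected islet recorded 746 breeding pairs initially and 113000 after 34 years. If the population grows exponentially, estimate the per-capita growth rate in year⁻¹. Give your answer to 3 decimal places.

0.148 per year

From N(t) = N₀·e^(rt): e^(r·34) = 113000/746 = 151.47.
r·34 = ln(151.47) = 5.0204, so r = 5.0204/34 = 0.14766.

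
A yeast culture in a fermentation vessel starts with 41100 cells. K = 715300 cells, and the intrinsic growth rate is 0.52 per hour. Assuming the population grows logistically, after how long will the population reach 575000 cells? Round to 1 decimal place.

A = (K − N₀)/N₀ = (715300 − 41100)/41100 = 16.404.
Solve 715300/(1 + 16.404·e^(−0.52t)) = 575000: 1 + 16.404·e^(−0.52t) = 1.244, so e^(−0.52t) = 0.0148745.
−0.52·t = ln(0.0148745) = -4.2081, so t = 4.2081/0.52 = 8.0925.

8.1 hours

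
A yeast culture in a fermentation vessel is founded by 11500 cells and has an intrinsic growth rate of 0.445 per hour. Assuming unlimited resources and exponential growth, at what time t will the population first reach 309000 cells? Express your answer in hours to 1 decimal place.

7.4 hours

Set N₀·e^(rt) = 309000: e^(0.445·t) = 309000/11500 = 26.87.
0.445·t = ln(26.87) = 3.291, so t = 3.291/0.445 = 7.3955.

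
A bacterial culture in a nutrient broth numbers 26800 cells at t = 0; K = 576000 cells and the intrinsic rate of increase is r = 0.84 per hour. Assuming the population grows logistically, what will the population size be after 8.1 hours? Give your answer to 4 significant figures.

563200 cells

A = (K − N₀)/N₀ = (576000 − 26800)/26800 = 20.493.
N(t) = K/(1 + A·e^(−rt)) = 576000/(1 + 20.493×e^(−0.84×8.1)).
e^(−6.804) = 0.0011093; denominator = 1 + 20.493×0.0011093 = 1.0227.
N = 576000/1.0227 = 563197.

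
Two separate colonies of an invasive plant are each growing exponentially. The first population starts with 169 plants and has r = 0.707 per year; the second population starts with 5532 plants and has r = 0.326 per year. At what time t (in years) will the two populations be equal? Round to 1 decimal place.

9.2 years

Set 169·e^(0.707t) = 5532·e^(0.326t).
e^((0.707 − 0.326)t) = 5532/169 → e^(0.381·t) = 32.734.
0.381·t = ln(32.734) = 3.4884, so t = 3.4884/0.381 = 9.1559.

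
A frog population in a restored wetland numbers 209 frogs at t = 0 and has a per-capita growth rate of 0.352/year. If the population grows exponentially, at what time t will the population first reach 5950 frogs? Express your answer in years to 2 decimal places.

Set N₀·e^(rt) = 5950: e^(0.352·t) = 5950/209 = 28.469.
0.352·t = ln(28.469) = 3.3488, so t = 3.3488/0.352 = 9.5137.

9.51 years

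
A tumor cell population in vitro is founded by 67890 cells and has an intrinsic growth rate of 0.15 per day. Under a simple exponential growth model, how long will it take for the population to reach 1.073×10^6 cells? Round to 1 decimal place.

18.4 days

Set N₀·e^(rt) = 1.073×10^6: e^(0.15·t) = 1.073×10^6/67890 = 15.805.
0.15·t = ln(15.805) = 2.7603, so t = 2.7603/0.15 = 18.402.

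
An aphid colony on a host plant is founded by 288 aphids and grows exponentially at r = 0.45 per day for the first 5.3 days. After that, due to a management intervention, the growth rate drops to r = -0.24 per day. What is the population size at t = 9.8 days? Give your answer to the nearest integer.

Phase 1: N(5.3) = 288·e^(0.45×5.3) = 288·e^2.385 = 3127.41.
Phase 2 runs for 9.8 − 5.3 = 4.5 days at r = -0.24.
N(9.8) = 3127.41·e^(-0.24×4.5) = 3127.41·e^-1.08 = 1062.05.

1062 aphids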